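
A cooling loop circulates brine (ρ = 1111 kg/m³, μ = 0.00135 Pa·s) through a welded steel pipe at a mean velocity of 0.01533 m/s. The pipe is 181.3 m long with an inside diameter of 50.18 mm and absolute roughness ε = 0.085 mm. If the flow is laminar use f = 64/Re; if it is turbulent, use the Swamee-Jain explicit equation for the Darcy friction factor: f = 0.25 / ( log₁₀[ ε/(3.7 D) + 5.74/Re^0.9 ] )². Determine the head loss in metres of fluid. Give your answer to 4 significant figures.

Reynolds number Re = ρVD/μ = 1111 · 0.01533 · 0.05018 / 0.00135 = 633.1.
Re < 2300 → laminar flow, so f = 64/Re = 64/633.1 = 0.1011 (the turbulent correlation is not needed).
Darcy-Weisbach: ΔP = f(L/D)(ρV²/2) = 0.1011·(181.3/0.05018)·(1111·0.01533²/2) = 0.1011·3613·0.1305 = 47.68 Pa.
Head loss h_f = ΔP/(ρg) = 47.68/(1111·9.81) = 0.004375 m.

h_f ≈ 0.004375 m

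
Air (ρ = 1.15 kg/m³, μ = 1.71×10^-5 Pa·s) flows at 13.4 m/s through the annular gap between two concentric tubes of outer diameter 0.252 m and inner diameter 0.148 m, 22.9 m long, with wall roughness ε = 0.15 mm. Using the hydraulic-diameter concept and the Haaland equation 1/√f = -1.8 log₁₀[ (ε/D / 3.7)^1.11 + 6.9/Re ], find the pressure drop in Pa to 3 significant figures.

Hydraulic diameter D_h = 4A/P = D_o - D_i = 0.252 - 0.148 = 0.104 m.
Re = ρVD_h/μ = 1.15·13.4·0.104/1.71e-05 = 9.372e+04.
ε/D_h = 0.00015/0.104 = 0.00144; Haaland gives 1/√f = -1.8 log₁₀[0.000164+7.36e-05] = 6.522, so f = 0.02351.
ΔP = f(L/D_h)(ρV²/2) = 0.02351·22.9/0.104·103.2 = 534.4 Pa.

ΔP ≈ 534 Pa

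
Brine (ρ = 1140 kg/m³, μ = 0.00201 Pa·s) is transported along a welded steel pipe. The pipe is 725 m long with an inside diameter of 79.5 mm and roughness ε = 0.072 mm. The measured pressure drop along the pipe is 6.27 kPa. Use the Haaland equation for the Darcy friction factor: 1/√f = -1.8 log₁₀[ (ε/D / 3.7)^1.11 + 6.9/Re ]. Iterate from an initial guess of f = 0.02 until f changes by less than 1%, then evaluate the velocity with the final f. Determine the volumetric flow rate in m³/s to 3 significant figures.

Q ≈ 9.45×10^-4 m³/s

Rearranging Darcy-Weisbach: V = √(2·ΔP·D/(f·L·ρ)). With ε/D = 7.2e-05/0.0795 = 0.000906, iterate starting from f = 0.02:
  f = 0.02 → V = √(2·6270·0.0795/(0.02·725·1140)) = 0.2456 m/s; Re = ρVD/μ = 1.107e+04; f → 0.03126
  f = 0.03126 → V = 0.1964 m/s; Re = 8856; f → 0.03303
  f = 0.03303 → V = 0.1911 m/s; Re = 8617; f → 0.03326
Converged (Δf/f < 1%). With the final f = 0.03326: V = √(2·6270·0.0795/(0.03326·725·1140)) = 0.1904 m/s.
Q = V·A = 0.1904·(π/4·0.0795²) = 0.0009453 m³/s = 9.45×10^-4 m³/s.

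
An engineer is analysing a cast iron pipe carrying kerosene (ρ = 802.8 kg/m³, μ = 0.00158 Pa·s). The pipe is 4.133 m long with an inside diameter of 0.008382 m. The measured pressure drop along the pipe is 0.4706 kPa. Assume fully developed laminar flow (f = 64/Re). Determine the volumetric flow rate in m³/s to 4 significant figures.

Q ≈ 8.731×10^-6 m³/s

For laminar flow, f = 64/Re with Re = ρVD/μ, so Darcy-Weisbach reduces to ΔP = 32μLV/D². Solving for V: V = ΔP·D²/(32μL) = 470.6·(0.008382)²/(32·0.00158·4.133) = 0.1582 m/s.
Check: Re = ρVD/μ = 802.8·0.1582·0.008382/0.00158 = 673.9 < 2300, so the laminar assumption holds.
Q = V·A = 0.1582·(π/4·0.008382²) = 8.731e-06 m³/s = 8.731×10^-6 m³/s.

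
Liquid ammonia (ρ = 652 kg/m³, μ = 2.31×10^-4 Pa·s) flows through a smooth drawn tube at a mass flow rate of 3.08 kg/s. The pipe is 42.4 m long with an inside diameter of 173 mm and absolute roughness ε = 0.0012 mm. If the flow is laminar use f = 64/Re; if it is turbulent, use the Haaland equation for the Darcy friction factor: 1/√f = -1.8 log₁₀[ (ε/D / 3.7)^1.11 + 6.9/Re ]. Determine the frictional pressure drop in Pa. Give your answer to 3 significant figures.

A = πD²/4 = π(0.173)²/4 = 0.02351 m²; mean velocity V = ṁ/(ρA) = 3.08/(652 · 0.02351) = 0.201 m/s.
Reynolds number Re = ρVD/μ = 652 · 0.201 · 0.173 / 0.000231 = 9.813e+04.
Re > 4000 → turbulent. Relative roughness ε/D = 1.2e-06/0.173 = 6.94e-06. Haaland: 1/√f = -1.8 log₁₀[(6.94e-06/3.7)^1.11 + 6.9/9.813e+04] = -1.8 log₁₀[4.39e-07 + 7.03e-05] = 7.47, so f = 0.01792.
Darcy-Weisbach: ΔP = f(L/D)(ρV²/2) = 0.01792·(42.4/0.173)·(652·0.201²/2) = 0.01792·245.1·13.17 = 57.82 Pa.

ΔP ≈ 57.8 Pa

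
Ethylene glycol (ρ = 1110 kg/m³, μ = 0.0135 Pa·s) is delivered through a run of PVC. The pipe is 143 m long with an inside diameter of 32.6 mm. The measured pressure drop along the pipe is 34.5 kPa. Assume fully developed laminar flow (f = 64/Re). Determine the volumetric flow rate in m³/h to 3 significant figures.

For laminar flow, f = 64/Re with Re = ρVD/μ, so Darcy-Weisbach reduces to ΔP = 32μLV/D². Solving for V: V = ΔP·D²/(32μL) = 3.45e+04·(0.0326)²/(32·0.0135·143) = 0.5935 m/s.
Check: Re = ρVD/μ = 1110·0.5935·0.0326/0.0135 = 1591 < 2300, so the laminar assumption holds.
Q = V·A = 0.5935·(π/4·0.0326²) = 0.0004954 m³/s = 1.78 m³/h.

Q ≈ 1.78 m³/h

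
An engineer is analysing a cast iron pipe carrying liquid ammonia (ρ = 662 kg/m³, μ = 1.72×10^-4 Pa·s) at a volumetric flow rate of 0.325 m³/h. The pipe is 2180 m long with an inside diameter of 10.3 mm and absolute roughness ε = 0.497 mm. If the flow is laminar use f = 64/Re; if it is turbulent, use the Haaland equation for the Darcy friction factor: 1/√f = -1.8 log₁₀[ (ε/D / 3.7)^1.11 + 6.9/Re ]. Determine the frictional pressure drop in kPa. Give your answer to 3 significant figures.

ΔP ≈ 5850 kPa

Q = 0.325 m³/h = 0.325/3600 = 9.028e-05 m³/s.
Cross-sectional area A = πD²/4 = π(0.0103)²/4 = 8.332e-05 m²; mean velocity V = Q/A = 9.028e-05/8.332e-05 = 1.083 m/s.
Reynolds number Re = ρVD/μ = 662 · 1.083 · 0.0103 / 0.000172 = 4.295e+04.
Re > 4000 → turbulent. Relative roughness ε/D = 0.000497/0.0103 = 0.0483. Haaland: 1/√f = -1.8 log₁₀[(0.0483/3.7)^1.11 + 6.9/4.295e+04] = -1.8 log₁₀[0.00809 + 0.000161] = 3.75, so f = 0.0711.
Darcy-Weisbach: ΔP = f(L/D)(ρV²/2) = 0.0711·(2180/0.0103)·(662·1.083²/2) = 0.0711·2.117e+05·388.6 = 5.847e+06 Pa.
ΔP = 5.847e+06 Pa = 5850 kPa.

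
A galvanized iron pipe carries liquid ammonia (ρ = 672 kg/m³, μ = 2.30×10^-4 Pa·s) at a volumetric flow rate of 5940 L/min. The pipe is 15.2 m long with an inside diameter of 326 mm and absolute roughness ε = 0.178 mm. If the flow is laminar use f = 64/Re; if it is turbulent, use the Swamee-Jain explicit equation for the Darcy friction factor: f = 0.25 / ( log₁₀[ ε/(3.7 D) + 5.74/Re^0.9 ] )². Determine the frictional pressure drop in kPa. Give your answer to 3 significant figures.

Q = 5940 L/min = 5940/60000 = 0.099 m³/s.
Cross-sectional area A = πD²/4 = π(0.326)²/4 = 0.08347 m²; mean velocity V = Q/A = 0.099/0.08347 = 1.186 m/s.
Reynolds number Re = ρVD/μ = 672 · 1.186 · 0.326 / 0.00023 = 1.13e+06.
Re > 4000 → turbulent. Relative roughness ε/D = 0.000178/0.326 = 0.000546. Swamee-Jain: f = 0.25/(log₁₀[0.000546/3.7 + 5.74/1.13e+06^0.9])² = 0.25/(log₁₀[0.000148 + 2.05e-05])² = 0.25/(-3.775)² = 0.01755.
Darcy-Weisbach: ΔP = f(L/D)(ρV²/2) = 0.01755·(15.2/0.326)·(672·1.186²/2) = 0.01755·46.63·472.7 = 386.7 Pa.
ΔP = 386.7 Pa = 0.387 kPa.

ΔP ≈ 0.387 kPa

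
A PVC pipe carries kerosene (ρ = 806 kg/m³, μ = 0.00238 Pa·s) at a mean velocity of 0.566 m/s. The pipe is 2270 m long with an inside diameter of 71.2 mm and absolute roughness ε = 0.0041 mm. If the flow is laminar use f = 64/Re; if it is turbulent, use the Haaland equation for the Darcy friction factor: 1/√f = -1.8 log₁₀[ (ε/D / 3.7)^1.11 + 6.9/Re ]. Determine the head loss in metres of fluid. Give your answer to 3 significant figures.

h_f ≈ 14.8 m

Reynolds number Re = ρVD/μ = 806 · 0.566 · 0.0712 / 0.00238 = 1.365e+04.
Re > 4000 → turbulent. Relative roughness ε/D = 4.1e-06/0.0712 = 5.76e-05. Haaland: 1/√f = -1.8 log₁₀[(5.76e-05/3.7)^1.11 + 6.9/1.365e+04] = -1.8 log₁₀[4.61e-06 + 0.000506] = 5.926, so f = 0.02848.
Darcy-Weisbach: ΔP = f(L/D)(ρV²/2) = 0.02848·(2270/0.0712)·(806·0.566²/2) = 0.02848·3.188e+04·129.1 = 1.172e+05 Pa.
Head loss h_f = ΔP/(ρg) = 1.172e+05/(806·9.81) = 14.8 m.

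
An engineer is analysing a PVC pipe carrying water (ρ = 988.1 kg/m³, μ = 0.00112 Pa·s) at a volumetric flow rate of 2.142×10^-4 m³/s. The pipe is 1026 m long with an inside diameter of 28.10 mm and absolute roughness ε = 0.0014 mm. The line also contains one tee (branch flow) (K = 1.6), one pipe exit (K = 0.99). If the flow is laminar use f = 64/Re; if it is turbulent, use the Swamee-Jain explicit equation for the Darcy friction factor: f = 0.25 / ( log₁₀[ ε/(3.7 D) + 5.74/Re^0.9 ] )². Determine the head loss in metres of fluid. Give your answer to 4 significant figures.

Cross-sectional area A = πD²/4 = π(0.0281)²/4 = 0.0006202 m²; mean velocity V = Q/A = 0.0002142/0.0006202 = 0.3454 m/s.
Reynolds number Re = ρVD/μ = 988.1 · 0.3454 · 0.0281 / 0.00112 = 8563.
Re > 4000 → turbulent. Relative roughness ε/D = 1.4e-06/0.0281 = 4.98e-05. Swamee-Jain: f = 0.25/(log₁₀[4.98e-05/3.7 + 5.74/8563^0.9])² = 0.25/(log₁₀[1.35e-05 + 0.00166])² = 0.25/(-2.777)² = 0.03242.
Total minor-loss coefficient ΣK = 1·1.6 + 1·0.99 = 2.59.
ΔP = [f·L/D + ΣK]·(ρV²/2) = [0.03242·1026/0.0281 + 2.59]·(988.1·0.3454²/2) = [1184 + 2.59]·58.94 = 6.992e+04 Pa.
Head loss h_f = ΔP/(ρg) = 6.992e+04/(988.1·9.81) = 7.213 m.

h_f ≈ 7.213 m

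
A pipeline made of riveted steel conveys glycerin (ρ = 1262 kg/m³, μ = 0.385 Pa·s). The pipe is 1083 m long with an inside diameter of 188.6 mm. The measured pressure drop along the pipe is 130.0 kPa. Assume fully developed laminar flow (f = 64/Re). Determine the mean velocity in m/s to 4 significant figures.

For laminar flow, f = 64/Re with Re = ρVD/μ, so Darcy-Weisbach reduces to ΔP = 32μLV/D². Solving for V: V = ΔP·D²/(32μL) = 1.3e+05·(0.1886)²/(32·0.385·1083) = 0.3466 m/s.
Check: Re = ρVD/μ = 1262·0.3466·0.1886/0.385 = 214.3 < 2300, so the laminar assumption holds.

V ≈ 0.3466 m/s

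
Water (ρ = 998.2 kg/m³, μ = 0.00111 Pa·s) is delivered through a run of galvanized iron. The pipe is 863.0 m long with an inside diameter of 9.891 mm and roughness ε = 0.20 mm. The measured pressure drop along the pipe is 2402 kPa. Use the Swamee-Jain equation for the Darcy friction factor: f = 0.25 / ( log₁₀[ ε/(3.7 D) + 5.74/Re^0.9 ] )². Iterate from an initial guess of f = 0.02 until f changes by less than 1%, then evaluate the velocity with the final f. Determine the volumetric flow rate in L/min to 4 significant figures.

Q ≈ 4.660 L/min

Rearranging Darcy-Weisbach: V = √(2·ΔP·D/(f·L·ρ)). With ε/D = 0.0002/0.009891 = 0.0202, iterate starting from f = 0.02:
  f = 0.02 → V = √(2·2.402e+06·0.009891/(0.02·863·998.2)) = 1.661 m/s; Re = ρVD/μ = 1.477e+04; f → 0.0522
  f = 0.0522 → V = 1.028 m/s; Re = 9143; f → 0.05392
  f = 0.05392 → V = 1.011 m/s; Re = 8996; f → 0.05399
Converged (Δf/f < 1%). With the final f = 0.05399: V = √(2·2.402e+06·0.009891/(0.05399·863·998.2)) = 1.011 m/s.
Q = V·A = 1.011·(π/4·0.009891²) = 7.766e-05 m³/s = 4.660 L/min.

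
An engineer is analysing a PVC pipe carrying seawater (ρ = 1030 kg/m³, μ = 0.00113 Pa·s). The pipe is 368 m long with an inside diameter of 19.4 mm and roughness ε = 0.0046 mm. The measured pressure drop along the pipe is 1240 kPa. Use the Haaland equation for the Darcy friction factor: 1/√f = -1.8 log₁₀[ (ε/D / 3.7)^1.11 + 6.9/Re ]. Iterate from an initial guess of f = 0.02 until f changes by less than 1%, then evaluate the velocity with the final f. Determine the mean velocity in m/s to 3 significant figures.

Rearranging Darcy-Weisbach: V = √(2·ΔP·D/(f·L·ρ)). With ε/D = 4.6e-06/0.0194 = 0.000237, iterate starting from f = 0.02:
  f = 0.02 → V = √(2·1.24e+06·0.0194/(0.02·368·1030)) = 2.519 m/s; Re = ρVD/μ = 4.455e+04; f → 0.02193
  f = 0.02193 → V = 2.406 m/s; Re = 4.255e+04; f → 0.02213
Converged (Δf/f < 1%). With the final f = 0.02213: V = √(2·1.24e+06·0.0194/(0.02213·368·1030)) = 2.395 m/s.

V ≈ 2.39 m/s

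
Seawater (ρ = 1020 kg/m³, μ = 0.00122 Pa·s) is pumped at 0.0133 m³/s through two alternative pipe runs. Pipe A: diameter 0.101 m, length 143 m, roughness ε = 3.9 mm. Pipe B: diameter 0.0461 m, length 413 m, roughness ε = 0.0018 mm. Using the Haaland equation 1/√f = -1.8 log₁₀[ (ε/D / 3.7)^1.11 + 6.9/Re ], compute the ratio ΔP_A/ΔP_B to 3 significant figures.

Pipe A: V = Q/A = 0.0133/0.008012 = 1.66 m/s; Re = 1.402e+05; ε/D = 0.0386; Haaland → f = 0.064; ΔP_A = f(L/D)(ρV²/2) = 1.273e+05 Pa.
Pipe B: V = Q/A = 0.0133/0.001669 = 7.968 m/s; Re = 3.071e+05; ε/D = 3.9e-05; Haaland → f = 0.01462; ΔP_B = f(L/D)(ρV²/2) = 4.242e+06 Pa.
ΔP_A/ΔP_B = 1.273e+05/4.242e+06 = 0.0300.

ΔP_A/ΔP_B ≈ 0.0300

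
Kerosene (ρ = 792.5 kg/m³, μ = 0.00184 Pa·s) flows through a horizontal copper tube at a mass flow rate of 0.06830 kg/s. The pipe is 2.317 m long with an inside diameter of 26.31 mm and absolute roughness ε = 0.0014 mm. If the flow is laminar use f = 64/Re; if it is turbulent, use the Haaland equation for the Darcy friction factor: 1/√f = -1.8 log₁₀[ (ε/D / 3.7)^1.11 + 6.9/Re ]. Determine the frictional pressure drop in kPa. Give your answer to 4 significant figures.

ΔP ≈ 0.03124 kPa

A = πD²/4 = π(0.02631)²/4 = 0.0005437 m²; mean velocity V = ṁ/(ρA) = 0.0683/(792.5 · 0.0005437) = 0.1585 m/s.
Reynolds number Re = ρVD/μ = 792.5 · 0.1585 · 0.02631 / 0.00184 = 1796.
Re < 2300 → laminar flow, so f = 64/Re = 64/1796 = 0.03563 (the turbulent correlation is not needed).
Darcy-Weisbach: ΔP = f(L/D)(ρV²/2) = 0.03563·(2.317/0.02631)·(792.5·0.1585²/2) = 0.03563·88.07·9.957 = 31.24 Pa.
ΔP = 31.24 Pa = 0.03124 kPa.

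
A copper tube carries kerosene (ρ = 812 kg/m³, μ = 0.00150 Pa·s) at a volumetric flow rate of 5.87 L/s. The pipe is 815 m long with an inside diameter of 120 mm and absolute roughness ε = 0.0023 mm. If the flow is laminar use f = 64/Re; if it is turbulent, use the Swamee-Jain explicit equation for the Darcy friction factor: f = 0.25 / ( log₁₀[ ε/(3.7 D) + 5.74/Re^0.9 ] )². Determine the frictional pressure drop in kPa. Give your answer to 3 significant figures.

ΔP ≈ 16.9 kPa

Q = 5.87 L/s = 5.87/1000 = 0.00587 m³/s.
Cross-sectional area A = πD²/4 = π(0.12)²/4 = 0.01131 m²; mean velocity V = Q/A = 0.00587/0.01131 = 0.519 m/s.
Reynolds number Re = ρVD/μ = 812 · 0.519 · 0.12 / 0.0015 = 3.372e+04.
Re > 4000 → turbulent. Relative roughness ε/D = 2.3e-06/0.12 = 1.92e-05. Swamee-Jain: f = 0.25/(log₁₀[1.92e-05/3.7 + 5.74/3.372e+04^0.9])² = 0.25/(log₁₀[5.18e-06 + 0.000483])² = 0.25/(-3.312)² = 0.0228.
Darcy-Weisbach: ΔP = f(L/D)(ρV²/2) = 0.0228·(815/0.12)·(812·0.519²/2) = 0.0228·6792·109.4 = 1.693e+04 Pa.
ΔP = 1.693e+04 Pa = 16.9 kPa.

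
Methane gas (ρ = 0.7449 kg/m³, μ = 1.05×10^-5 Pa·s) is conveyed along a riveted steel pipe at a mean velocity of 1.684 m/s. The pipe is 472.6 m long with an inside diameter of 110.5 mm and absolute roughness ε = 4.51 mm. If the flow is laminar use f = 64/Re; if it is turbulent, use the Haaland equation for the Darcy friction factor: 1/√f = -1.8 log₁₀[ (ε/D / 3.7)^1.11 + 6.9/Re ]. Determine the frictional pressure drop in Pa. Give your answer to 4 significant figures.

ΔP ≈ 304.4 Pa

Reynolds number Re = ρVD/μ = 0.7449 · 1.684 · 0.1105 / 1.05e-05 = 1.32e+04.
Re > 4000 → turbulent. Relative roughness ε/D = 0.00451/0.1105 = 0.0408. Haaland: 1/√f = -1.8 log₁₀[(0.0408/3.7)^1.11 + 6.9/1.32e+04] = -1.8 log₁₀[0.00672 + 0.000523] = 3.852, so f = 0.06738.
Darcy-Weisbach: ΔP = f(L/D)(ρV²/2) = 0.06738·(472.6/0.1105)·(0.7449·1.684²/2) = 0.06738·4277·1.056 = 304.4 Pa.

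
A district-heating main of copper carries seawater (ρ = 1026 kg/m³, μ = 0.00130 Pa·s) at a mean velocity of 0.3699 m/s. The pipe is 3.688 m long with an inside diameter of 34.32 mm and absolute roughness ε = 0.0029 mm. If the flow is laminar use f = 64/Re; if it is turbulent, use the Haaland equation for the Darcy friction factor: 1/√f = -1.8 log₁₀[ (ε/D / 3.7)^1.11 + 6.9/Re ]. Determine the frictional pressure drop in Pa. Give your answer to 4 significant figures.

Reynolds number Re = ρVD/μ = 1026 · 0.3699 · 0.03432 / 0.0013 = 1.002e+04.
Re > 4000 → turbulent. Relative roughness ε/D = 2.9e-06/0.03432 = 8.45e-05. Haaland: 1/√f = -1.8 log₁₀[(8.45e-05/3.7)^1.11 + 6.9/1.002e+04] = -1.8 log₁₀[7.05e-06 + 0.000689] = 5.684, so f = 0.03096.
Darcy-Weisbach: ΔP = f(L/D)(ρV²/2) = 0.03096·(3.688/0.03432)·(1026·0.3699²/2) = 0.03096·107.5·70.19 = 233.5 Pa.

ΔP ≈ 233.5 Pa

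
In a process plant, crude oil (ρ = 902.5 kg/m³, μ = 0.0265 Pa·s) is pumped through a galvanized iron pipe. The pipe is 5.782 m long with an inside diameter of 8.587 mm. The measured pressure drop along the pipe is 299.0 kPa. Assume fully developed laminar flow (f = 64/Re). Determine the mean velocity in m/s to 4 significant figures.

V ≈ 4.497 m/s

For laminar flow, f = 64/Re with Re = ρVD/μ, so Darcy-Weisbach reduces to ΔP = 32μLV/D². Solving for V: V = ΔP·D²/(32μL) = 2.99e+05·(0.008587)²/(32·0.0265·5.782) = 4.497 m/s.
Check: Re = ρVD/μ = 902.5·4.497·0.008587/0.0265 = 1315 < 2300, so the laminar assumption holds.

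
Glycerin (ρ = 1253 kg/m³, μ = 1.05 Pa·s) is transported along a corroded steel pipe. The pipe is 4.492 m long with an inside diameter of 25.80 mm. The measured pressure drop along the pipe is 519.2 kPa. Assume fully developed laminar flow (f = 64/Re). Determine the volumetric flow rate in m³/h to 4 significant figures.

Q ≈ 4.309 m³/h

For laminar flow, f = 64/Re with Re = ρVD/μ, so Darcy-Weisbach reduces to ΔP = 32μLV/D². Solving for V: V = ΔP·D²/(32μL) = 5.192e+05·(0.0258)²/(32·1.05·4.492) = 2.29 m/s.
Check: Re = ρVD/μ = 1253·2.29·0.0258/1.05 = 70.5 < 2300, so the laminar assumption holds.
Q = V·A = 2.29·(π/4·0.0258²) = 0.001197 m³/s = 4.309 m³/h.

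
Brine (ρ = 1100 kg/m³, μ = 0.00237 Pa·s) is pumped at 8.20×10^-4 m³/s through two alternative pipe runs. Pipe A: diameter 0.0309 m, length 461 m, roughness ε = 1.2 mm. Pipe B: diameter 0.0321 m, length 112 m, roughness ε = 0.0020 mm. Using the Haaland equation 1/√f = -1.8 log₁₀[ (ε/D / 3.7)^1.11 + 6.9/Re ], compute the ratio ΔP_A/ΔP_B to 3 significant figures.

ΔP_A/ΔP_B ≈ 11.8

Pipe A: V = Q/A = 0.00082/0.0007499 = 1.093 m/s; Re = 1.568e+04; ε/D = 0.0388; Haaland → f = 0.06569; ΔP_A = f(L/D)(ρV²/2) = 6.445e+05 Pa.
Pipe B: V = Q/A = 0.00082/0.0008093 = 1.013 m/s; Re = 1.51e+04; ε/D = 6.23e-05; Haaland → f = 0.02775; ΔP_B = f(L/D)(ρV²/2) = 5.466e+04 Pa.
ΔP_A/ΔP_B = 6.445e+05/5.466e+04 = 11.8.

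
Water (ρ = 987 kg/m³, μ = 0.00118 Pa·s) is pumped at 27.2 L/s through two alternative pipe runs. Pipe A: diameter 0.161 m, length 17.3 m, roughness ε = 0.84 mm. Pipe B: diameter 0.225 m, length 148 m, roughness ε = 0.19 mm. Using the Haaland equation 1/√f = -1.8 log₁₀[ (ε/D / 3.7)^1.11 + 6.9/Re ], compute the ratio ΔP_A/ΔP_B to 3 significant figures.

ΔP_A/ΔP_B ≈ 0.932

Pipe A: V = Q/A = 0.0272/0.02036 = 1.336 m/s; Re = 1.799e+05; ε/D = 0.00522; Haaland → f = 0.03129; ΔP_A = f(L/D)(ρV²/2) = 2962 Pa.
Pipe B: V = Q/A = 0.0272/0.03976 = 0.6841 m/s; Re = 1.287e+05; ε/D = 0.000844; Haaland → f = 0.02092; ΔP_B = f(L/D)(ρV²/2) = 3179 Pa.
ΔP_A/ΔP_B = 2962/3179 = 0.932.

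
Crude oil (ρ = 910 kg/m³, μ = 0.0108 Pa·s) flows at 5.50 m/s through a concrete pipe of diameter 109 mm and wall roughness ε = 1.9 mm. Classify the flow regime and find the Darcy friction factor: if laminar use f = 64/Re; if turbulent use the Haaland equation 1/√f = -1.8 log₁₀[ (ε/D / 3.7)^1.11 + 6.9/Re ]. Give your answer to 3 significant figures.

Re = ρVD/μ = 910·5.5·0.109/0.0108 = 5.051e+04.
Re > 4000 → turbulent. ε/D = 0.0019/0.109 = 0.0174; Haaland: 1/√f = -1.8 log₁₀[0.00261 + 0.000137] = 4.609, so f = 0.04707.

f ≈ 0.0471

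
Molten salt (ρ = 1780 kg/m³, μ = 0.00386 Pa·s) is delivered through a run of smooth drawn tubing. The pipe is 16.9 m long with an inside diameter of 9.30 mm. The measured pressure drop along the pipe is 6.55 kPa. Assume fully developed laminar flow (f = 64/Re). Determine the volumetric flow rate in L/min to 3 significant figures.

For laminar flow, f = 64/Re with Re = ρVD/μ, so Darcy-Weisbach reduces to ΔP = 32μLV/D². Solving for V: V = ΔP·D²/(32μL) = 6550·(0.0093)²/(32·0.00386·16.9) = 0.2714 m/s.
Check: Re = ρVD/μ = 1780·0.2714·0.0093/0.00386 = 1164 < 2300, so the laminar assumption holds.
Q = V·A = 0.2714·(π/4·0.0093²) = 1.843e-05 m³/s = 1.11 L/min.

Q ≈ 1.11 L/min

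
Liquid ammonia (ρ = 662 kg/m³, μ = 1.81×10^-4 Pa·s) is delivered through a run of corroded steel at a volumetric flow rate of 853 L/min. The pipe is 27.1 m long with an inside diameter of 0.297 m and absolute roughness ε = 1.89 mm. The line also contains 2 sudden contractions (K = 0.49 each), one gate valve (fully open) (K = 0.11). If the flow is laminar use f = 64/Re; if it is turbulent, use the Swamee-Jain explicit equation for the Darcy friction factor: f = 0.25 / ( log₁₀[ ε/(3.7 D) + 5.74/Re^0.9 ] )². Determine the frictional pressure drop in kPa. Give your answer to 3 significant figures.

Q = 853 L/min = 853/60000 = 0.01422 m³/s.
Cross-sectional area A = πD²/4 = π(0.297)²/4 = 0.06928 m²; mean velocity V = Q/A = 0.01422/0.06928 = 0.2052 m/s.
Reynolds number Re = ρVD/μ = 662 · 0.2052 · 0.297 / 0.000181 = 2.229e+05.
Re > 4000 → turbulent. Relative roughness ε/D = 0.00189/0.297 = 0.00636. Swamee-Jain: f = 0.25/(log₁₀[0.00636/3.7 + 5.74/2.229e+05^0.9])² = 0.25/(log₁₀[0.00172 + 8.82e-05])² = 0.25/(-2.743)² = 0.03323.
Total minor-loss coefficient ΣK = 2·0.49 + 1·0.11 = 1.09.
ΔP = [f·L/D + ΣK]·(ρV²/2) = [0.03323·27.1/0.297 + 1.09]·(662·0.2052²/2) = [3.032 + 1.09]·13.94 = 57.46 Pa.
ΔP = 57.46 Pa = 0.0575 kPa.

ΔP ≈ 0.0575 kPa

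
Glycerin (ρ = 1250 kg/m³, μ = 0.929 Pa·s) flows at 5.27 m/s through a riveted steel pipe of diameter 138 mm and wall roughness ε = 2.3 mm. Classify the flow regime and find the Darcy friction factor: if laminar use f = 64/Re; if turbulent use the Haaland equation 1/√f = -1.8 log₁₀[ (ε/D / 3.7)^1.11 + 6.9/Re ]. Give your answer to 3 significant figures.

Re = ρVD/μ = 1250·5.27·0.138/0.929 = 978.6.
Re < 2300 → laminar, so f = 64/Re = 0.0654 (roughness is irrelevant in laminar flow).

f ≈ 0.0654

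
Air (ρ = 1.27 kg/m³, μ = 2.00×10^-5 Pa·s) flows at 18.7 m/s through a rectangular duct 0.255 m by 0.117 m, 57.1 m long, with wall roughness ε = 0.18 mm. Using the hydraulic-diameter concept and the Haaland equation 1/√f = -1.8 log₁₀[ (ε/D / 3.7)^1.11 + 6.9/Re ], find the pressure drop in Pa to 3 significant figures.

ΔP ≈ 1690 Pa

Hydraulic diameter D_h = 4A/P = 4·(0.255·0.117)/(2·(0.255+0.117)) = 0.1193/0.744 = 0.1604 m.
Re = ρVD_h/μ = 1.27·18.7·0.1604/2e-05 = 1.905e+05.
ε/D_h = 0.00018/0.1604 = 0.00112; Haaland gives 1/√f = -1.8 log₁₀[0.000124+3.62e-05] = 6.829, so f = 0.02144.
ΔP = f(L/D_h)(ρV²/2) = 0.02144·57.1/0.1604·222.1 = 1695 Pa.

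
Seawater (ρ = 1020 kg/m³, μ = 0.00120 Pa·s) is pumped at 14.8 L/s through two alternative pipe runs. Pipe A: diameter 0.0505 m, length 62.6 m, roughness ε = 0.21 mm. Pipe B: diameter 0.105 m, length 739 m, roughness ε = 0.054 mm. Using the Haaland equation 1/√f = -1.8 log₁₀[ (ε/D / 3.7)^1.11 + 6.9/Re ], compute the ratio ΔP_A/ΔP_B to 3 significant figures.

ΔP_A/ΔP_B ≈ 4.99

Pipe A: V = Q/A = 0.0148/0.002003 = 7.389 m/s; Re = 3.172e+05; ε/D = 0.00416; Haaland → f = 0.02911; ΔP_A = f(L/D)(ρV²/2) = 1.005e+06 Pa.
Pipe B: V = Q/A = 0.0148/0.008659 = 1.709 m/s; Re = 1.525e+05; ε/D = 0.000514; Haaland → f = 0.01919; ΔP_B = f(L/D)(ρV²/2) = 2.012e+05 Pa.
ΔP_A/ΔP_B = 1.005e+06/2.012e+05 = 4.99.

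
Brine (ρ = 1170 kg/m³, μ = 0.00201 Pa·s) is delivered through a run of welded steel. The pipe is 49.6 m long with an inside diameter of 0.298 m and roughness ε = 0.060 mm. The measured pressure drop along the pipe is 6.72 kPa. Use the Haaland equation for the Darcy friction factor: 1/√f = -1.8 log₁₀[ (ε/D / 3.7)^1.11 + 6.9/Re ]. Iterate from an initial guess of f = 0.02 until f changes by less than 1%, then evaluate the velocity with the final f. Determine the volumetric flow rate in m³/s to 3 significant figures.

Rearranging Darcy-Weisbach: V = √(2·ΔP·D/(f·L·ρ)). With ε/D = 6e-05/0.298 = 0.000201, iterate starting from f = 0.02:
  f = 0.02 → V = √(2·6720·0.298/(0.02·49.6·1170)) = 1.858 m/s; Re = ρVD/μ = 3.222e+05; f → 0.01595
  f = 0.01595 → V = 2.08 m/s; Re = 3.608e+05; f → 0.01576
  f = 0.01576 → V = 2.092 m/s; Re = 3.63e+05; f → 0.01575
Converged (Δf/f < 1%). With the final f = 0.01575: V = √(2·6720·0.298/(0.01575·49.6·1170)) = 2.093 m/s.
Q = V·A = 2.093·(π/4·0.298²) = 0.146 m³/s = 0.146 m³/s.

Q ≈ 0.146 m³/s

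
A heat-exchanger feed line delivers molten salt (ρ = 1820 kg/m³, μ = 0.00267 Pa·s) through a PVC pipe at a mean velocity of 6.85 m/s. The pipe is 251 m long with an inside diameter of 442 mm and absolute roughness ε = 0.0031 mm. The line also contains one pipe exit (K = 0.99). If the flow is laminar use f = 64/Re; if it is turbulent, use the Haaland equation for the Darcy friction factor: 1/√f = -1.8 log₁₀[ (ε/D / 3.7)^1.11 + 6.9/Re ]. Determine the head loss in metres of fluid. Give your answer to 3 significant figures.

h_f ≈ 16.6 m

Reynolds number Re = ρVD/μ = 1820 · 6.85 · 0.442 / 0.00267 = 2.064e+06.
Re > 4000 → turbulent. Relative roughness ε/D = 3.1e-06/0.442 = 7.01e-06. Haaland: 1/√f = -1.8 log₁₀[(7.01e-06/3.7)^1.11 + 6.9/2.064e+06] = -1.8 log₁₀[4.45e-07 + 3.34e-06] = 9.759, so f = 0.0105.
Total minor-loss coefficient ΣK = 1·0.99 = 0.99.
ΔP = [f·L/D + ΣK]·(ρV²/2) = [0.0105·251/0.442 + 0.99]·(1820·6.85²/2) = [5.963 + 0.99]·4.27e+04 = 2.969e+05 Pa.
Head loss h_f = ΔP/(ρg) = 2.969e+05/(1820·9.81) = 16.6 m.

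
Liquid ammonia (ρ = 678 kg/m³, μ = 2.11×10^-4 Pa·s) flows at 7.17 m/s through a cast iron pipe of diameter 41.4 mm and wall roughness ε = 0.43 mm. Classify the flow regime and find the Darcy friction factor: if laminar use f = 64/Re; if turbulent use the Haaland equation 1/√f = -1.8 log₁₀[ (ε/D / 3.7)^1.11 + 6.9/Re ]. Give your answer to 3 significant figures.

Re = ρVD/μ = 678·7.17·0.0414/0.000211 = 9.538e+05.
Re > 4000 → turbulent. ε/D = 0.00043/0.0414 = 0.0104; Haaland: 1/√f = -1.8 log₁₀[0.00147 + 7.23e-06] = 5.095, so f = 0.03853.

f ≈ 0.0385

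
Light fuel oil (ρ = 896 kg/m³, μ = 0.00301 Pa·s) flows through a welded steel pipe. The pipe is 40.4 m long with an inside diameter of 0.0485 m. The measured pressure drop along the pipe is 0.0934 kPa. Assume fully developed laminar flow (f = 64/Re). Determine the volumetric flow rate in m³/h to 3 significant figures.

Q ≈ 0.375 m³/h

For laminar flow, f = 64/Re with Re = ρVD/μ, so Darcy-Weisbach reduces to ΔP = 32μLV/D². Solving for V: V = ΔP·D²/(32μL) = 93.4·(0.0485)²/(32·0.00301·40.4) = 0.05646 m/s.
Check: Re = ρVD/μ = 896·0.05646·0.0485/0.00301 = 815.1 < 2300, so the laminar assumption holds.
Q = V·A = 0.05646·(π/4·0.0485²) = 0.0001043 m³/s = 0.375 m³/h.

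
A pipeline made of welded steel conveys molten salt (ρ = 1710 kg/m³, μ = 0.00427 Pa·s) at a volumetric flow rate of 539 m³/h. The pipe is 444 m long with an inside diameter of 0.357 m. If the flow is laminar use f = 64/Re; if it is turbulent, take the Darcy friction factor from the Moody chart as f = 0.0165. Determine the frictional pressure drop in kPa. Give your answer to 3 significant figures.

ΔP ≈ 39.3 kPa

Q = 539 m³/h = 539/3600 = 0.1497 m³/s.
Cross-sectional area A = πD²/4 = π(0.357)²/4 = 0.1001 m²; mean velocity V = Q/A = 0.1497/0.1001 = 1.496 m/s.
Reynolds number Re = ρVD/μ = 1710 · 1.496 · 0.357 / 0.00427 = 2.138e+05.
Re > 4000 → turbulent; use the Moody-chart value f = 0.0165.
Darcy-Weisbach: ΔP = f(L/D)(ρV²/2) = 0.0165·(444/0.357)·(1710·1.496²/2) = 0.0165·1244·1913 = 3.925e+04 Pa.
ΔP = 3.925e+04 Pa = 39.3 kPa.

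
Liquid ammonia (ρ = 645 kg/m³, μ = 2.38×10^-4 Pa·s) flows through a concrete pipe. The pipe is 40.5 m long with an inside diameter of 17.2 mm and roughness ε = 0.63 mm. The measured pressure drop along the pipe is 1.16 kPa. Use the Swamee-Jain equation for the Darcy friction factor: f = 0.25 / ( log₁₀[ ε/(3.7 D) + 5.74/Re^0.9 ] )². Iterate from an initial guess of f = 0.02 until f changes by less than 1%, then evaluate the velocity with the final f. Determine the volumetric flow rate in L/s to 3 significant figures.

Rearranging Darcy-Weisbach: V = √(2·ΔP·D/(f·L·ρ)). With ε/D = 0.00063/0.0172 = 0.0366, iterate starting from f = 0.02:
  f = 0.02 → V = √(2·1160·0.0172/(0.02·40.5·645)) = 0.2764 m/s; Re = ρVD/μ = 1.288e+04; f → 0.06529
  f = 0.06529 → V = 0.153 m/s; Re = 7130; f → 0.06739
  f = 0.06739 → V = 0.1506 m/s; Re = 7018; f → 0.06746
Converged (Δf/f < 1%). With the final f = 0.06746: V = √(2·1160·0.0172/(0.06746·40.5·645)) = 0.1505 m/s.
Q = V·A = 0.1505·(π/4·0.0172²) = 3.496e-05 m³/s = 0.0350 L/s.

Q ≈ 0.0350 L/s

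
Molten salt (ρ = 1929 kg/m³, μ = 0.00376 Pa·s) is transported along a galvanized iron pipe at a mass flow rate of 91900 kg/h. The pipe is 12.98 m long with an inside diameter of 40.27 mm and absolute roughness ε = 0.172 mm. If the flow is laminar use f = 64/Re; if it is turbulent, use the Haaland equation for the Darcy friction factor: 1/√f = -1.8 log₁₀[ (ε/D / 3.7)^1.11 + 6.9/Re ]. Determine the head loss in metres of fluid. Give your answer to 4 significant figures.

h_f ≈ 52.27 m

ṁ = 91900 kg/h = 91900/3600 = 25.53 kg/s.
A = πD²/4 = π(0.04027)²/4 = 0.001274 m²; mean velocity V = ṁ/(ρA) = 25.53/(1929 · 0.001274) = 10.39 m/s.
Reynolds number Re = ρVD/μ = 1929 · 10.39 · 0.04027 / 0.00376 = 2.147e+05.
Re > 4000 → turbulent. Relative roughness ε/D = 0.000172/0.04027 = 0.00427. Haaland: 1/√f = -1.8 log₁₀[(0.00427/3.7)^1.11 + 6.9/2.147e+05] = -1.8 log₁₀[0.000549 + 3.21e-05] = 5.825, so f = 0.02947.
Darcy-Weisbach: ΔP = f(L/D)(ρV²/2) = 0.02947·(12.98/0.04027)·(1929·10.39²/2) = 0.02947·322.3·1.041e+05 = 9.892e+05 Pa.
Head loss h_f = ΔP/(ρg) = 9.892e+05/(1929·9.81) = 52.27 m.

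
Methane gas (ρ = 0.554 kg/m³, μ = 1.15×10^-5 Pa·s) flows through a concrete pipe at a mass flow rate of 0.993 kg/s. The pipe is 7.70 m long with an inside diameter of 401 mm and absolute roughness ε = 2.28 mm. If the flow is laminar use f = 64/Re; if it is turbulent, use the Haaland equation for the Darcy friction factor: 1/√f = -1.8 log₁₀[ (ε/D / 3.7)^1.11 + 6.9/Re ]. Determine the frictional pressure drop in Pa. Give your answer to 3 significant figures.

A = πD²/4 = π(0.401)²/4 = 0.1263 m²; mean velocity V = ṁ/(ρA) = 0.993/(0.554 · 0.1263) = 14.19 m/s.
Reynolds number Re = ρVD/μ = 0.554 · 14.19 · 0.401 / 1.15e-05 = 2.742e+05.
Re > 4000 → turbulent. Relative roughness ε/D = 0.00228/0.401 = 0.00569. Haaland: 1/√f = -1.8 log₁₀[(0.00569/3.7)^1.11 + 6.9/2.742e+05] = -1.8 log₁₀[0.000754 + 2.52e-05] = 5.596, so f = 0.03194.
Darcy-Weisbach: ΔP = f(L/D)(ρV²/2) = 0.03194·(7.7/0.401)·(0.554·14.19²/2) = 0.03194·19.2·55.8 = 34.22 Pa.

ΔP ≈ 34.2 Pa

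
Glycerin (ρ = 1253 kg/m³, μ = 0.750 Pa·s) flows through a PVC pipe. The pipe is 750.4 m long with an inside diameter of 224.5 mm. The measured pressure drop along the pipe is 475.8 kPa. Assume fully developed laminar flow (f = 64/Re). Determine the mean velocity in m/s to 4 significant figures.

For laminar flow, f = 64/Re with Re = ρVD/μ, so Darcy-Weisbach reduces to ΔP = 32μLV/D². Solving for V: V = ΔP·D²/(32μL) = 4.758e+05·(0.2245)²/(32·0.75·750.4) = 1.332 m/s.
Check: Re = ρVD/μ = 1253·1.332·0.2245/0.75 = 499.4 < 2300, so the laminar assumption holds.

V ≈ 1.332 m/s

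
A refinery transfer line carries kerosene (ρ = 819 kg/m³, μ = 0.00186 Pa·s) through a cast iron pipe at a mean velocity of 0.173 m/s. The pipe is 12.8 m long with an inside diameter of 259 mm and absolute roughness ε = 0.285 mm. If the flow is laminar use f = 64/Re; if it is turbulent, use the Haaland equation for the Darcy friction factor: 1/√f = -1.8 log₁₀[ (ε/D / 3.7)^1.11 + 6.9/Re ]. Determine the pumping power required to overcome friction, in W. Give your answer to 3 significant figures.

Reynolds number Re = ρVD/μ = 819 · 0.173 · 0.259 / 0.00186 = 1.973e+04.
Re > 4000 → turbulent. Relative roughness ε/D = 0.000285/0.259 = 0.0011. Haaland: 1/√f = -1.8 log₁₀[(0.0011/3.7)^1.11 + 6.9/1.973e+04] = -1.8 log₁₀[0.000122 + 0.00035] = 5.988, so f = 0.02789.
Darcy-Weisbach: ΔP = f(L/D)(ρV²/2) = 0.02789·(12.8/0.259)·(819·0.173²/2) = 0.02789·49.42·12.26 = 16.89 Pa.
Q = V·A = 0.173·0.05269 = 0.009115 m³/s.
Pumping power P = QΔP = 0.009115·16.89 = 0.1540 W = 0.154 W.

P ≈ 0.154 W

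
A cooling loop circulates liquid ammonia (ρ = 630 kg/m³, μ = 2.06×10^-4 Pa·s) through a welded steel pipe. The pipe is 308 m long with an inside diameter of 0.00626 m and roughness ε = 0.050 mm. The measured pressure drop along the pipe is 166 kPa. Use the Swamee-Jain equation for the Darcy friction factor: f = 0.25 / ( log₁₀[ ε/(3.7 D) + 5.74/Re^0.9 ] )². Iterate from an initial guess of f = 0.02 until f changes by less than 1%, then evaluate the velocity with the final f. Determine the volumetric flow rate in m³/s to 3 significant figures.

Q ≈ 1.55×10^-5 m³/s

Rearranging Darcy-Weisbach: V = √(2·ΔP·D/(f·L·ρ)). With ε/D = 5e-05/0.00626 = 0.00799, iterate starting from f = 0.02:
  f = 0.02 → V = √(2·1.66e+05·0.00626/(0.02·308·630)) = 0.7318 m/s; Re = ρVD/μ = 1.401e+04; f → 0.04027
  f = 0.04027 → V = 0.5158 m/s; Re = 9874; f → 0.04194
  f = 0.04194 → V = 0.5054 m/s; Re = 9675; f → 0.04205
Converged (Δf/f < 1%). With the final f = 0.04205: V = √(2·1.66e+05·0.00626/(0.04205·308·630)) = 0.5047 m/s.
Q = V·A = 0.5047·(π/4·0.00626²) = 1.553e-05 m³/s = 1.55×10^-5 m³/s.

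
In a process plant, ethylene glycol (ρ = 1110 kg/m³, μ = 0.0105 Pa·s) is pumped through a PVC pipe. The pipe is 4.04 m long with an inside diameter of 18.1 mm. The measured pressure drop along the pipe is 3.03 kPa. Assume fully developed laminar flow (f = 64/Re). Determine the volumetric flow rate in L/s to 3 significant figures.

Q ≈ 0.188 L/s

For laminar flow, f = 64/Re with Re = ρVD/μ, so Darcy-Weisbach reduces to ΔP = 32μLV/D². Solving for V: V = ΔP·D²/(32μL) = 3030·(0.0181)²/(32·0.0105·4.04) = 0.7313 m/s.
Check: Re = ρVD/μ = 1110·0.7313·0.0181/0.0105 = 1399 < 2300, so the laminar assumption holds.
Q = V·A = 0.7313·(π/4·0.0181²) = 0.0001882 m³/s = 0.188 L/s.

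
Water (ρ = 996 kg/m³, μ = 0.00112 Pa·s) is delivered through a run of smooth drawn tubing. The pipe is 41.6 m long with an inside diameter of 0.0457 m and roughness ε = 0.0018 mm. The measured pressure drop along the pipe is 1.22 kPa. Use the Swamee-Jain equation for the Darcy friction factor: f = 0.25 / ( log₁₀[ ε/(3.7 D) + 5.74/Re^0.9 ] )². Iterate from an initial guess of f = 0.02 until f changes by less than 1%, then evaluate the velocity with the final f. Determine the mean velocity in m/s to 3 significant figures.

V ≈ 0.303 m/s

Rearranging Darcy-Weisbach: V = √(2·ΔP·D/(f·L·ρ)). With ε/D = 1.8e-06/0.0457 = 3.94e-05, iterate starting from f = 0.02:
  f = 0.02 → V = √(2·1220·0.0457/(0.02·41.6·996)) = 0.3668 m/s; Re = ρVD/μ = 1.491e+04; f → 0.02792
  f = 0.02792 → V = 0.3105 m/s; Re = 1.262e+04; f → 0.02916
  f = 0.02916 → V = 0.3038 m/s; Re = 1.235e+04; f → 0.02933
Converged (Δf/f < 1%). With the final f = 0.02933: V = √(2·1220·0.0457/(0.02933·41.6·996)) = 0.3029 m/s.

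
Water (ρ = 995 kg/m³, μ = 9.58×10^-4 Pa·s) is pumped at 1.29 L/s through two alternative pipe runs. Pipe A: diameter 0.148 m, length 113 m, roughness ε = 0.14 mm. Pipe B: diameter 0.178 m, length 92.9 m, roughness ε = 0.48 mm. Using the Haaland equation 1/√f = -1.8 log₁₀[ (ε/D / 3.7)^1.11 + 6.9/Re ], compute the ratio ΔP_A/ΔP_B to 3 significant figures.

ΔP_A/ΔP_B ≈ 2.73

Pipe A: V = Q/A = 0.00129/0.0172 = 0.07499 m/s; Re = 1.153e+04; ε/D = 0.000946; Haaland → f = 0.03103; ΔP_A = f(L/D)(ρV²/2) = 66.27 Pa.
Pipe B: V = Q/A = 0.00129/0.02488 = 0.05184 m/s; Re = 9584; ε/D = 0.0027; Haaland → f = 0.03478; ΔP_B = f(L/D)(ρV²/2) = 24.27 Pa.
ΔP_A/ΔP_B = 66.27/24.27 = 2.73.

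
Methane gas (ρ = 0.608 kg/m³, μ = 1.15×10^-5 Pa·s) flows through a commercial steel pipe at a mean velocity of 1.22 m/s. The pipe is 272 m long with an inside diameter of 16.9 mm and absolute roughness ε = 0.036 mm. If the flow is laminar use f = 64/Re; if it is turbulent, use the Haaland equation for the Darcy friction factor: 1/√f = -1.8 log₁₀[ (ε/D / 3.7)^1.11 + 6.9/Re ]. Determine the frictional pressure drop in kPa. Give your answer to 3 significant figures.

Reynolds number Re = ρVD/μ = 0.608 · 1.22 · 0.0169 / 1.15e-05 = 1090.
Re < 2300 → laminar flow, so f = 64/Re = 64/1090 = 0.05871 (the turbulent correlation is not needed).
Darcy-Weisbach: ΔP = f(L/D)(ρV²/2) = 0.05871·(272/0.0169)·(0.608·1.22²/2) = 0.05871·1.609e+04·0.4525 = 427.6 Pa.
ΔP = 427.6 Pa = 0.428 kPa.

ΔP ≈ 0.428 kPa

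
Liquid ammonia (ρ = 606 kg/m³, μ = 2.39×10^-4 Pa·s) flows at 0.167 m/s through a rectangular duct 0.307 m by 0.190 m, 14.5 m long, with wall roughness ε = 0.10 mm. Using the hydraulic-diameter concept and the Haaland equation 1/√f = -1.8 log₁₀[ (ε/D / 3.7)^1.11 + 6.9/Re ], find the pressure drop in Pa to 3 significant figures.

ΔP ≈ 10.3 Pa

Hydraulic diameter D_h = 4A/P = 4·(0.307·0.19)/(2·(0.307+0.19)) = 0.2333/0.994 = 0.2347 m.
Re = ρVD_h/μ = 606·0.167·0.2347/0.000239 = 9.939e+04.
ε/D_h = 0.0001/0.2347 = 0.000426; Haaland gives 1/√f = -1.8 log₁₀[4.25e-05+6.94e-05] = 7.112, so f = 0.01977.
ΔP = f(L/D_h)(ρV²/2) = 0.01977·14.5/0.2347·8.45 = 10.32 Pa.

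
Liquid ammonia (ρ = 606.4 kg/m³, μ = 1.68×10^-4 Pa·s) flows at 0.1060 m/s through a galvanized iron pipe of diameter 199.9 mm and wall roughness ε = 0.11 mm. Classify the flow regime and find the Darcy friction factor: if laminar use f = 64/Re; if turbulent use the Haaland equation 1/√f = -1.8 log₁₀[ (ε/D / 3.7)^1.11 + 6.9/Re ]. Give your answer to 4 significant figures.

Re = ρVD/μ = 606.4·0.106·0.1999/0.000168 = 7.648e+04.
Re > 4000 → turbulent. ε/D = 0.00011/0.1999 = 0.00055; Haaland: 1/√f = -1.8 log₁₀[5.64e-05 + 9.02e-05] = 6.901, so f = 0.021.

f ≈ 0.02100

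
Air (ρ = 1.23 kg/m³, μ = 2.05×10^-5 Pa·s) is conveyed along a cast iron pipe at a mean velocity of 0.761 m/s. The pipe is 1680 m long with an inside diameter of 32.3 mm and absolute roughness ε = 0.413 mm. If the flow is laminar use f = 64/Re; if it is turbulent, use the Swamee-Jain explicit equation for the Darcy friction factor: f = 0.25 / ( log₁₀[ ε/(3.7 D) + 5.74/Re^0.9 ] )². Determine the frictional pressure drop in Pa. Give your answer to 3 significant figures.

Reynolds number Re = ρVD/μ = 1.23 · 0.761 · 0.0323 / 2.05e-05 = 1475.
Re < 2300 → laminar flow, so f = 64/Re = 64/1475 = 0.0434 (the turbulent correlation is not needed).
Darcy-Weisbach: ΔP = f(L/D)(ρV²/2) = 0.0434·(1680/0.0323)·(1.23·0.761²/2) = 0.0434·5.201e+04·0.3562 = 803.9 Pa.

ΔP ≈ 804 Pa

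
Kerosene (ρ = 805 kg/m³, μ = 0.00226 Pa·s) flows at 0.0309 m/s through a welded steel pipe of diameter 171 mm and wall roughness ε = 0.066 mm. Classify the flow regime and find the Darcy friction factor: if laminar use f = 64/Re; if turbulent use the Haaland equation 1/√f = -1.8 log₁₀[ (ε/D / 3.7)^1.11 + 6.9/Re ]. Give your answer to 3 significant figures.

Re = ρVD/μ = 805·0.0309·0.171/0.00226 = 1882.
Re < 2300 → laminar, so f = 64/Re = 0.034 (roughness is irrelevant in laminar flow).

f ≈ 0.0340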